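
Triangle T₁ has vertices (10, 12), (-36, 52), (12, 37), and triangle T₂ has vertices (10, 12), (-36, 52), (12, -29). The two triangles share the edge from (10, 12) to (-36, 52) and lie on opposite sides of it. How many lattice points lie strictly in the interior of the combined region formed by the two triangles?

1515

The union is the simple quadrilateral with vertices (10, 12), (12, 37), (-36, 52), (12, -29) in order.
Using the shoelace formula, 2A = |(10·37 − 12·12) + (12·52 − (-36)·37) + ((-36)·(-29) − 12·52) + (12·12 − 10·(-29))| = 3036, so the area is 1518.
Summing gcd(|Δx|,|Δy|) over the edges gives the boundary count: gcd(2,25) + gcd(48,15) + gcd(48,81) + gcd(2,41) = 1+3+3+1 = 8.
By Pick's theorem I = A − B/2 + 1 = 1518 − 8/2 + 1 = 1515.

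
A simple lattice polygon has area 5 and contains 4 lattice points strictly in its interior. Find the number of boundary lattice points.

4

Pick's theorem gives A = I + B/2 − 1, so B = 2(A − I + 1) = 2(5 − 4 + 1) = 4.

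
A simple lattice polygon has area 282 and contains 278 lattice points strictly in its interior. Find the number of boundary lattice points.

Pick's theorem gives A = I + B/2 − 1, so B = 2(A − I + 1) = 2(282 − 278 + 1) = 10.

10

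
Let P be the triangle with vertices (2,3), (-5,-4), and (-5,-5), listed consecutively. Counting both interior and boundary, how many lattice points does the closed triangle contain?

By the shoelace formula, twice the signed area is |[2·(-4) − (-5)·3] + [(-5)·(-5) − (-5)·(-4)] + [(-5)·3 − 2·(-5)]| = 7, so the area is 3.5.
Along each edge there are gcd(|Δx|,|Δy|)+1 lattice points, so counting each shared vertex once the boundary has gcd(7,7) + gcd(0,1) + gcd(7,8) = 7+1+1 = 9.
Pick's theorem gives I = A − B/2 + 1 = 3.5 − 9/2 + 1 = 0, so the closed region contains I + B = 0 + 9 = 9 lattice points.

9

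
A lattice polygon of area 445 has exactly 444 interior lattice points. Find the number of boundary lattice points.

4

Pick's theorem gives A = I + B/2 − 1, so B = 2(A − I + 1) = 2(445 − 444 + 1) = 4.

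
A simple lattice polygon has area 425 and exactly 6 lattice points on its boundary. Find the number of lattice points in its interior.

423

Pick's theorem A = I + B/2 − 1 rearranges to I = A − B/2 + 1 = 425 − 6/2 + 1 = 423.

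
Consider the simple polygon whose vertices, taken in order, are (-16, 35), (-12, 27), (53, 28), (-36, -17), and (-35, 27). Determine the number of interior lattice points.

Using the shoelace formula, 2A = |((-16)·27 − (-12)·35) + ((-12)·28 − 53·27) + (53·(-17) − (-36)·28) + ((-36)·27 − (-35)·(-17)) + ((-35)·35 − (-16)·27)| = 4032, so the area is 2016.
Summing gcd(|Δx|,|Δy|) over the edges gives the boundary count: gcd(4,8) + gcd(65,1) + gcd(89,45) + gcd(1,44) + gcd(19,8) = 4+1+1+1+1 = 8.
By Pick's theorem A = I + B/2 − 1, so I = 2016 − 8/2 + 1 = 2013.

2013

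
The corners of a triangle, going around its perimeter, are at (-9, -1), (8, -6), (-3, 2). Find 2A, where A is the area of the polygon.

81

The shoelace formula gives twice the area as |((-9)·(-6) − 8·(-1)) + (8·2 − (-3)·(-6)) + ((-3)·(-1) − (-9)·2)| = 81, so the area is 40.5.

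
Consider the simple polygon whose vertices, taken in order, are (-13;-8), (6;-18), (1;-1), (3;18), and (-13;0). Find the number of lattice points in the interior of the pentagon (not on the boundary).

By the shoelace formula, twice the signed area is |[(-13)·(-18) − 6·(-8)] + [6·(-1) − 1·(-18)] + [1·18 − 3·(-1)] + [3·0 − (-13)·18] + [(-13)·(-8) − (-13)·0]| = 653, so the area is 326.5.
Summing gcd(|Δx|,|Δy|) over the edges gives the boundary count: gcd(19,10) + gcd(5,17) + gcd(2,19) + gcd(16,18) + gcd(0,8) = 1+1+1+2+8 = 13.
Pick's theorem gives I = A − B/2 + 1 = 326.5 − 13/2 + 1 = 321.

321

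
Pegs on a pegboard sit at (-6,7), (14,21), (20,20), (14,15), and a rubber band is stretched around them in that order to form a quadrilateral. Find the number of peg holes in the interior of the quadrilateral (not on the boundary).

Using the shoelace formula, 2A = |[(-6)·21 − 14·7] + [14·20 − 20·21] + [20·15 − 14·20] + [14·7 − (-6)·15]| = 156, so the area is 78.
Summing gcd(|Δx|,|Δy|) over the edges gives the boundary count: gcd(20,14) + gcd(6,1) + gcd(6,5) + gcd(20,8) = 2+1+1+4 = 8.
By Pick's theorem A = I + B/2 − 1, so I = 78 − 8/2 + 1 = 75.

75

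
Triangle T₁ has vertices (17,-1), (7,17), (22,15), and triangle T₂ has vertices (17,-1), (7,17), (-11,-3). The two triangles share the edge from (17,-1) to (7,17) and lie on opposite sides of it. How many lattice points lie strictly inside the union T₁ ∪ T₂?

The union is the simple quadrilateral with vertices (17,-1), (22,15), (7,17), (-11,-3) in order.
The shoelace formula gives twice the area as |(17·15 − 22·(-1)) + (22·17 − 7·15) + (7·(-3) − (-11)·17) + ((-11)·(-1) − 17·(-3))| = 774, so the area is 387.
Along each edge there are gcd(|Δx|,|Δy|)+1 lattice points, so counting each shared vertex once the boundary has gcd(5,16) + gcd(15,2) + gcd(18,20) + gcd(28,2) = 1+1+2+2 = 6.
By Pick's theorem I = A − B/2 + 1 = 387 − 6/2 + 1 = 385.

385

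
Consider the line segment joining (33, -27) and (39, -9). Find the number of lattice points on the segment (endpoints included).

The number of lattice points on a segment between lattice points is gcd(|Δx|,|Δy|) + 1 = gcd(6,18) + 1 = 6 + 1 = 7.

7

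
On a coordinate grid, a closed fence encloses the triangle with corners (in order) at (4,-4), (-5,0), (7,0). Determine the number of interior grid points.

By the shoelace formula, twice the signed area is |(4·0 − (-5)·(-4)) + ((-5)·0 − 7·0) + (7·(-4) − 4·0)| = 48, so the area is 24.
Along each edge there are gcd(|Δx|,|Δy|)+1 lattice points, so counting each shared vertex once the boundary has gcd(9,4) + gcd(12,0) + gcd(3,4) = 1+12+1 = 14.
Pick's theorem gives I = A − B/2 + 1 = 24 − 14/2 + 1 = 18.

18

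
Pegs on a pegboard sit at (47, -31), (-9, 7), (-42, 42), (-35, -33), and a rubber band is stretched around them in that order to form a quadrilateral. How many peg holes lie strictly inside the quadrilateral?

2727

Using the shoelace formula, 2A = |[47·7 − (-9)·(-31)] + [(-9)·42 − (-42)·7] + [(-42)·(-33) − (-35)·42] + [(-35)·(-31) − 47·(-33)]| = 5458, so the area is 2729.
Summing gcd(|Δx|,|Δy|) over the edges gives the boundary count: gcd(56,38) + gcd(33,35) + gcd(7,75) + gcd(82,2) = 2+1+1+2 = 6.
Pick's theorem gives I = A − B/2 + 1 = 2729 − 6/2 + 1 = 2727.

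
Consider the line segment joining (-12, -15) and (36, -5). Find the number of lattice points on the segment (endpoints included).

3

The number of lattice points on a segment between lattice points is gcd(|Δx|,|Δy|) + 1 = gcd(48,10) + 1 = 2 + 1 = 3.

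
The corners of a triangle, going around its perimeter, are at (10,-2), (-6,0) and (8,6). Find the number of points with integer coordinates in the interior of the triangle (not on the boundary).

By the shoelace formula, twice the signed area is |[10·0 − (-6)·(-2)] + [(-6)·6 − 8·0] + [8·(-2) − 10·6]| = 124, so the area is 62.
Summing gcd(|Δx|,|Δy|) over the edges gives the boundary count: gcd(16,2) + gcd(14,6) + gcd(2,8) = 2+2+2 = 6.
By Pick's theorem A = I + B/2 − 1, so I = 62 − 6/2 + 1 = 60.

60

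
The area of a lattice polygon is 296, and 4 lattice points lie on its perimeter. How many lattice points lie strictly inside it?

295

Pick's theorem A = I + B/2 − 1 rearranges to I = A − B/2 + 1 = 296 − 4/2 + 1 = 295.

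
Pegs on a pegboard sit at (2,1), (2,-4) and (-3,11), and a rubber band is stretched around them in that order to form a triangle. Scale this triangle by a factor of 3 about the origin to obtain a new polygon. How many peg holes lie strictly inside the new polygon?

Using the shoelace formula, 2A = |[2·(-4) − 2·1] + [2·11 − (-3)·(-4)] + [(-3)·1 − 2·11]| = 25, so the area is 25/2.
Summing gcd(|Δx|,|Δy|) over the edges gives the boundary count: gcd(0,5) + gcd(5,15) + gcd(5,10) = 5+5+5 = 15.
Scaling by 3 multiplies the area by 3² = 9 (so the new area is 225/2) and multiplies the boundary lattice-point count by 3, giving 45.
By Pick's theorem, the interior count of the dilated polygon is 225/2 − 45/2 + 1 = 91.

91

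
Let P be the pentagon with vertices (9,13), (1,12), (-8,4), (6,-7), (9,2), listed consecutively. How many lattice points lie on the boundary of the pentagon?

17

Along each edge there are gcd(|Δx|,|Δy|)+1 lattice points, so counting each shared vertex once the boundary has gcd(8,1) + gcd(9,8) + gcd(14,11) + gcd(3,9) + gcd(0,11) = 1+1+1+3+11 = 17.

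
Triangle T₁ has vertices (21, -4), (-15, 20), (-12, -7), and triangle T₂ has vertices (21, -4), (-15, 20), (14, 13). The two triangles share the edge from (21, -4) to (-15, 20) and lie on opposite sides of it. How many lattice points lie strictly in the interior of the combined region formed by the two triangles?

The union is the simple quadrilateral with vertices (21, -4), (-12, -7), (-15, 20), (14, 13) in order.
The shoelace formula gives twice the area as |(21·(-7) − (-12)·(-4)) + ((-12)·20 − (-15)·(-7)) + ((-15)·13 − 14·20) + (14·(-4) − 21·13)| = 1344, so the area is 672.
Summing gcd(|Δx|,|Δy|) over the edges gives the boundary count: gcd(33,3) + gcd(3,27) + gcd(29,7) + gcd(7,17) = 3+3+1+1 = 8.
By Pick's theorem I = A − B/2 + 1 = 672 − 8/2 + 1 = 669.

669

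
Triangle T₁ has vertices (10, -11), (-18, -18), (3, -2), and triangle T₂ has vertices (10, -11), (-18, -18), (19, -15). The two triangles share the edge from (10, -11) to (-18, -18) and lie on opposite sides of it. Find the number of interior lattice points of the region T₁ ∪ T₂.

The union is the simple quadrilateral with vertices (10, -11), (3, -2), (-18, -18), (19, -15) in order.
By the shoelace formula, twice the signed area is |[10·(-2) − 3·(-11)] + [3·(-18) − (-18)·(-2)] + [(-18)·(-15) − 19·(-18)] + [19·(-11) − 10·(-15)]| = 476, so the area is 238.
Summing gcd(|Δx|,|Δy|) over the edges gives the boundary count: gcd(7,9) + gcd(21,16) + gcd(37,3) + gcd(9,4) = 1+1+1+1 = 4.
By Pick's theorem I = A − B/2 + 1 = 238 − 4/2 + 1 = 237.

237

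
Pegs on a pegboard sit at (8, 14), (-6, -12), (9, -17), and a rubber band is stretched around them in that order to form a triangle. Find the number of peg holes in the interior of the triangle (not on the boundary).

227

The shoelace formula gives twice the area as |(8·(-12) − (-6)·14) + ((-6)·(-17) − 9·(-12)) + (9·14 − 8·(-17))| = 460, so the area is 230.
Along each edge there are gcd(|Δx|,|Δy|)+1 lattice points, so counting each shared vertex once the boundary has gcd(14,26) + gcd(15,5) + gcd(1,31) = 2+5+1 = 8.
Pick's theorem gives I = A − B/2 + 1 = 230 − 8/2 + 1 = 227.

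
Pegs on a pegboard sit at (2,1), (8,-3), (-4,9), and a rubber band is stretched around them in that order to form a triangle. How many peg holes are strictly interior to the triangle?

Using the shoelace formula, 2A = |(2·(-3) − 8·1) + (8·9 − (-4)·(-3)) + ((-4)·1 − 2·9)| = 24, so the area is 12.
Summing gcd(|Δx|,|Δy|) over the edges gives the boundary count: gcd(6,4) + gcd(12,12) + gcd(6,8) = 2+12+2 = 16.
By Pick's theorem A = I + B/2 − 1, so I = 12 − 16/2 + 1 = 5.

5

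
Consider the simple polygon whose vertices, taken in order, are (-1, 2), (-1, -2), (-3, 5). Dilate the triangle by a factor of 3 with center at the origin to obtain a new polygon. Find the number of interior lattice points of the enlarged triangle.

The shoelace formula gives twice the area as |((-1)·(-2) − (-1)·2) + ((-1)·5 − (-3)·(-2)) + ((-3)·2 − (-1)·5)| = 8, so the area is 4.
The number of boundary lattice points is Σ gcd(|Δx|,|Δy|) = gcd(0,4) + gcd(2,7) + gcd(2,3) = 4+1+1 = 6.
Scaling by 3 multiplies the area by 3² = 9 (so the new area is 36) and multiplies the boundary lattice-point count by 3, giving 18.
By Pick's theorem, the interior count of the dilated polygon is 36 − 18/2 + 1 = 28.

28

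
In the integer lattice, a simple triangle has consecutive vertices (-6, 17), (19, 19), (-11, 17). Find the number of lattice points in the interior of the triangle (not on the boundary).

2

The shoelace formula gives twice the area as |[(-6)·19 − 19·17] + [19·17 − (-11)·19] + [(-11)·17 − (-6)·17]| = 10, so the area is 5.
The number of boundary lattice points is Σ gcd(|Δx|,|Δy|) = gcd(25,2) + gcd(30,2) + gcd(5,0) = 1+2+5 = 8.
Pick's theorem gives I = A − B/2 + 1 = 5 − 8/2 + 1 = 2.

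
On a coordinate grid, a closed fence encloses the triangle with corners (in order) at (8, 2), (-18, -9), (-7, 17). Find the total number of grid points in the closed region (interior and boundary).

287

The shoelace formula gives twice the area as |[8·(-9) − (-18)·2] + [(-18)·17 − (-7)·(-9)] + [(-7)·2 − 8·17]| = 555, so the area is 277.5.
Along each edge there are gcd(|Δx|,|Δy|)+1 lattice points, so counting each shared vertex once the boundary has gcd(26,11) + gcd(11,26) + gcd(15,15) = 1+1+15 = 17.
Pick's theorem gives I = A − B/2 + 1 = 277.5 − 17/2 + 1 = 270, so the closed region contains I + B = 270 + 17 = 287 lattice points.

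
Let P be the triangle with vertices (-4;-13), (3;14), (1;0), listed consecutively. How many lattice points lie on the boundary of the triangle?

Along each edge there are gcd(|Δx|,|Δy|)+1 lattice points, so counting each shared vertex once the boundary has gcd(7,27) + gcd(2,14) + gcd(5,13) = 1+2+1 = 4.

4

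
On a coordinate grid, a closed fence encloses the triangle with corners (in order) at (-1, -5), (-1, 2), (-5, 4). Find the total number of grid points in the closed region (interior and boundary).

The shoelace formula gives twice the area as |((-1)·2 − (-1)·(-5)) + ((-1)·4 − (-5)·2) + ((-5)·(-5) − (-1)·4)| = 28, so the area is 14.
Along each edge there are gcd(|Δx|,|Δy|)+1 lattice points, so counting each shared vertex once the boundary has gcd(0,7) + gcd(4,2) + gcd(4,9) = 7+2+1 = 10.
Pick's theorem gives I = A − B/2 + 1 = 14 − 10/2 + 1 = 10, so the closed region contains I + B = 10 + 10 = 20 lattice points.

20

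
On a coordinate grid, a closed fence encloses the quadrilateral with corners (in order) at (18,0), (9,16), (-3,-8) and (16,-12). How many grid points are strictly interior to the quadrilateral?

Using the shoelace formula, 2A = |[18·16 − 9·0] + [9·(-8) − (-3)·16] + [(-3)·(-12) − 16·(-8)] + [16·0 − 18·(-12)]| = 644, so the area is 322.
Summing gcd(|Δx|,|Δy|) over the edges gives the boundary count: gcd(9,16) + gcd(12,24) + gcd(19,4) + gcd(2,12) = 1+12+1+2 = 16.
By Pick's theorem A = I + B/2 − 1, so I = 322 − 16/2 + 1 = 315.

315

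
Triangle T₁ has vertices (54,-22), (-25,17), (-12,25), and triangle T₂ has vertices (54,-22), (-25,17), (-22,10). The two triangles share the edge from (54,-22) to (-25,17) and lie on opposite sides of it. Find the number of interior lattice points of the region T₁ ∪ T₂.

The union is the simple quadrilateral with vertices (54,-22), (-12,25), (-25,17), (-22,10) in order.
Using the shoelace formula, 2A = |[54·25 − (-12)·(-22)] + [(-12)·17 − (-25)·25] + [(-25)·10 − (-22)·17] + [(-22)·(-22) − 54·10]| = 1575, so the area is 787.5.
Along each edge there are gcd(|Δx|,|Δy|)+1 lattice points, so counting each shared vertex once the boundary has gcd(66,47) + gcd(13,8) + gcd(3,7) + gcd(76,32) = 1+1+1+4 = 7.
By Pick's theorem I = A − B/2 + 1 = 787.5 − 7/2 + 1 = 785.

785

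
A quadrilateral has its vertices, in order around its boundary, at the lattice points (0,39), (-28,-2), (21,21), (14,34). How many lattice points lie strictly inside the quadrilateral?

755

Using the shoelace formula, 2A = |[0·(-2) − (-28)·39] + [(-28)·21 − 21·(-2)] + [21·34 − 14·21] + [14·39 − 0·34]| = 1512, so the area is 756.
Summing gcd(|Δx|,|Δy|) over the edges gives the boundary count: gcd(28,41) + gcd(49,23) + gcd(7,13) + gcd(14,5) = 1+1+1+1 = 4.
Pick's theorem gives I = A − B/2 + 1 = 756 − 4/2 + 1 = 755.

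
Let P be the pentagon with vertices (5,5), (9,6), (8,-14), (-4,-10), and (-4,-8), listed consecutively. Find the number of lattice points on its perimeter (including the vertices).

9

The number of boundary lattice points is Σ gcd(|Δx|,|Δy|) = gcd(4,1) + gcd(1,20) + gcd(12,4) + gcd(0,2) + gcd(9,13) = 1+1+4+2+1 = 9.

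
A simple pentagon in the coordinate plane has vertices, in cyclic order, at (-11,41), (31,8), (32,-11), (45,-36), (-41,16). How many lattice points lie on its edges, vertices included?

12

Along each edge there are gcd(|Δx|,|Δy|)+1 lattice points, so counting each shared vertex once the boundary has gcd(42,33) + gcd(1,19) + gcd(13,25) + gcd(86,52) + gcd(30,25) = 3+1+1+2+5 = 12.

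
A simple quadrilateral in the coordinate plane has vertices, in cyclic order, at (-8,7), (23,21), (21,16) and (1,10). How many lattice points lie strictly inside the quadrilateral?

58

The shoelace formula gives twice the area as |((-8)·21 − 23·7) + (23·16 − 21·21) + (21·10 − 1·16) + (1·7 − (-8)·10)| = 121, so the area is 60.5.
Summing gcd(|Δx|,|Δy|) over the edges gives the boundary count: gcd(31,14) + gcd(2,5) + gcd(20,6) + gcd(9,3) = 1+1+2+3 = 7.
By Pick's theorem A = I + B/2 − 1, so I = 60.5 − 7/2 + 1 = 58.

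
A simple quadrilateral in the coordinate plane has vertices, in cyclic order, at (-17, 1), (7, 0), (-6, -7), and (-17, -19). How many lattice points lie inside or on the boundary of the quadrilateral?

The shoelace formula gives twice the area as |[(-17)·0 − 7·1] + [7·(-7) − (-6)·0] + [(-6)·(-19) − (-17)·(-7)] + [(-17)·1 − (-17)·(-19)]| = 401, so the area is 401/2.
The number of boundary lattice points is Σ gcd(|Δx|,|Δy|) = gcd(24,1) + gcd(13,7) + gcd(11,12) + gcd(0,20) = 1+1+1+20 = 23.
Pick's theorem gives I = A − B/2 + 1 = 401/2 − 23/2 + 1 = 190, so the closed region contains I + B = 190 + 23 = 213 lattice points.

213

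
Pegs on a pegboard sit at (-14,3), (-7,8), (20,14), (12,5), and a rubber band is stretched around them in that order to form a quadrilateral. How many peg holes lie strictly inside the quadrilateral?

The shoelace formula gives twice the area as |((-14)·8 − (-7)·3) + ((-7)·14 − 20·8) + (20·5 − 12·14) + (12·3 − (-14)·5)| = 311, so the area is 311/2.
Summing gcd(|Δx|,|Δy|) over the edges gives the boundary count: gcd(7,5) + gcd(27,6) + gcd(8,9) + gcd(26,2) = 1+3+1+2 = 7.
Pick's theorem gives I = A − B/2 + 1 = 311/2 − 7/2 + 1 = 153.

153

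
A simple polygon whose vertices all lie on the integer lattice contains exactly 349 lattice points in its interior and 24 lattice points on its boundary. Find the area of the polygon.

By Pick's theorem, A = I + B/2 − 1 = 349 + 24/2 − 1 = 360.

360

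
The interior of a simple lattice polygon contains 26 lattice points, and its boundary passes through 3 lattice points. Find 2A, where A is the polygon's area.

Pick's theorem states A = I + B/2 − 1, so A = 26 + 3/2 − 1 = 53/2.
Hence 2A = 53.

53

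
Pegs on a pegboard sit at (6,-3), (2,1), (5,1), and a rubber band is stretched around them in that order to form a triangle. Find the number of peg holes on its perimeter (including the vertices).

Summing gcd(|Δx|,|Δy|) over the edges gives the boundary count: gcd(4,4) + gcd(3,0) + gcd(1,4) = 4+3+1 = 8.

8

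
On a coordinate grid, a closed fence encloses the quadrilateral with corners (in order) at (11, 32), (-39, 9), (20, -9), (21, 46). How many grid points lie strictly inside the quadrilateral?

Using the shoelace formula, 2A = |[11·9 − (-39)·32] + [(-39)·(-9) − 20·9] + [20·46 − 21·(-9)] + [21·32 − 11·46]| = 2793, so the area is 1396.5.
Summing gcd(|Δx|,|Δy|) over the edges gives the boundary count: gcd(50,23) + gcd(59,18) + gcd(1,55) + gcd(10,14) = 1+1+1+2 = 5.
By Pick's theorem A = I + B/2 − 1, so I = 1396.5 − 5/2 + 1 = 1395.

1395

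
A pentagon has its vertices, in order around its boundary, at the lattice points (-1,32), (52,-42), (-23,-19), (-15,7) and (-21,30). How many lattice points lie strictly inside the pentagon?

By the shoelace formula, twice the signed area is |((-1)·(-42) − 52·32) + (52·(-19) − (-23)·(-42)) + ((-23)·7 − (-15)·(-19)) + ((-15)·30 − (-21)·7) + ((-21)·32 − (-1)·30)| = 4967, so the area is 4967/2.
The number of boundary lattice points is Σ gcd(|Δx|,|Δy|) = gcd(53,74) + gcd(75,23) + gcd(8,26) + gcd(6,23) + gcd(20,2) = 1+1+2+1+2 = 7.
By Pick's theorem A = I + B/2 − 1, so I = 4967/2 − 7/2 + 1 = 2481.

2481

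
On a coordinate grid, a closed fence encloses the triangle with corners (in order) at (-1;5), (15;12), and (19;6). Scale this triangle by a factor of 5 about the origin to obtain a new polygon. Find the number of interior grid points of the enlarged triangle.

By the shoelace formula, twice the signed area is |((-1)·12 − 15·5) + (15·6 − 19·12) + (19·5 − (-1)·6)| = 124, so the area is 62.
Along each edge there are gcd(|Δx|,|Δy|)+1 lattice points, so counting each shared vertex once the boundary has gcd(16,7) + gcd(4,6) + gcd(20,1) = 1+2+1 = 4.
Scaling by 5 multiplies the area by 5² = 25 (so the new area is 1550) and multiplies the boundary lattice-point count by 5, giving 20.
By Pick's theorem, the interior count of the dilated polygon is 1550 − 20/2 + 1 = 1541.

1541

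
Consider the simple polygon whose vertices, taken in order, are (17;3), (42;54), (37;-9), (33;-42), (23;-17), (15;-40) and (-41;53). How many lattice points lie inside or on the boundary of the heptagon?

2492

Using the shoelace formula, 2A = |[17·54 − 42·3] + [42·(-9) − 37·54] + [37·(-42) − 33·(-9)] + [33·(-17) − 23·(-42)] + [23·(-40) − 15·(-17)] + [15·53 − (-41)·(-40)] + [(-41)·3 − 17·53]| = 4970, so the area is 2485.
The number of boundary lattice points is Σ gcd(|Δx|,|Δy|) = gcd(25,51) + gcd(5,63) + gcd(4,33) + gcd(10,25) + gcd(8,23) + gcd(56,93) + gcd(58,50) = 1+1+1+5+1+1+2 = 12.
Pick's theorem gives I = A − B/2 + 1 = 2485 − 12/2 + 1 = 2480, so the closed region contains I + B = 2480 + 12 = 2492 lattice points.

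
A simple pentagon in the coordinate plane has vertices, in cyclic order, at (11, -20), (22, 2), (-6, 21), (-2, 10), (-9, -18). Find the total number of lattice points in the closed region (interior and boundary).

Using the shoelace formula, 2A = |(11·2 − 22·(-20)) + (22·21 − (-6)·2) + ((-6)·10 − (-2)·21) + ((-2)·(-18) − (-9)·10) + ((-9)·(-20) − 11·(-18))| = 1422, so the area is 711.
Along each edge there are gcd(|Δx|,|Δy|)+1 lattice points, so counting each shared vertex once the boundary has gcd(11,22) + gcd(28,19) + gcd(4,11) + gcd(7,28) + gcd(20,2) = 11+1+1+7+2 = 22.
Pick's theorem gives I = A − B/2 + 1 = 711 − 22/2 + 1 = 701, so the closed region contains I + B = 701 + 22 = 723 lattice points.

723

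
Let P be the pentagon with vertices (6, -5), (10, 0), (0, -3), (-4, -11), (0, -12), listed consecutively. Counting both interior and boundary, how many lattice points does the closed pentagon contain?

69

By the shoelace formula, twice the signed area is |[6·0 − 10·(-5)] + [10·(-3) − 0·0] + [0·(-11) − (-4)·(-3)] + [(-4)·(-12) − 0·(-11)] + [0·(-5) − 6·(-12)]| = 128, so the area is 64.
The number of boundary lattice points is Σ gcd(|Δx|,|Δy|) = gcd(4,5) + gcd(10,3) + gcd(4,8) + gcd(4,1) + gcd(6,7) = 1+1+4+1+1 = 8.
Pick's theorem gives I = A − B/2 + 1 = 64 − 8/2 + 1 = 61, so the closed region contains I + B = 61 + 8 = 69 lattice points.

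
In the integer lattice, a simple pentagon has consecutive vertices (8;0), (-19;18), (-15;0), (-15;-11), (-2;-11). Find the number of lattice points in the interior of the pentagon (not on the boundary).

388

The shoelace formula gives twice the area as |[8·18 − (-19)·0] + [(-19)·0 − (-15)·18] + [(-15)·(-11) − (-15)·0] + [(-15)·(-11) − (-2)·(-11)] + [(-2)·0 − 8·(-11)]| = 810, so the area is 405.
Along each edge there are gcd(|Δx|,|Δy|)+1 lattice points, so counting each shared vertex once the boundary has gcd(27,18) + gcd(4,18) + gcd(0,11) + gcd(13,0) + gcd(10,11) = 9+2+11+13+1 = 36.
Pick's theorem gives I = A − B/2 + 1 = 405 − 36/2 + 1 = 388.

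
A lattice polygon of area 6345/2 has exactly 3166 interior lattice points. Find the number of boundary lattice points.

15

Pick's theorem gives A = I + B/2 − 1, so B = 2(A − I + 1) = 2(6345/2 − 3166 + 1) = 15.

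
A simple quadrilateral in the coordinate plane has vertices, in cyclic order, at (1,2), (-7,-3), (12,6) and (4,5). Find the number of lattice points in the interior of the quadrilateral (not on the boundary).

20

By the shoelace formula, twice the signed area is |[1·(-3) − (-7)·2] + [(-7)·6 − 12·(-3)] + [12·5 − 4·6] + [4·2 − 1·5]| = 44, so the area is 22.
Summing gcd(|Δx|,|Δy|) over the edges gives the boundary count: gcd(8,5) + gcd(19,9) + gcd(8,1) + gcd(3,3) = 1+1+1+3 = 6.
Pick's theorem gives I = A − B/2 + 1 = 22 − 6/2 + 1 = 20.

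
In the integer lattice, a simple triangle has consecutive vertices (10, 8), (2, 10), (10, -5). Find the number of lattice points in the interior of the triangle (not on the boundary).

45

The shoelace formula gives twice the area as |(10·10 − 2·8) + (2·(-5) − 10·10) + (10·8 − 10·(-5))| = 104, so the area is 52.
The number of boundary lattice points is Σ gcd(|Δx|,|Δy|) = gcd(8,2) + gcd(8,15) + gcd(0,13) = 2+1+13 = 16.
Pick's theorem gives I = A − B/2 + 1 = 52 − 16/2 + 1 = 45.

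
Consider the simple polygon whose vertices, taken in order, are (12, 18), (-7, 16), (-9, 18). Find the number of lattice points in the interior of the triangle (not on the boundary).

By the shoelace formula, twice the signed area is |(12·16 − (-7)·18) + ((-7)·18 − (-9)·16) + ((-9)·18 − 12·18)| = 42, so the area is 21.
The number of boundary lattice points is Σ gcd(|Δx|,|Δy|) = gcd(19,2) + gcd(2,2) + gcd(21,0) = 1+2+21 = 24.
By Pick's theorem A = I + B/2 − 1, so I = 21 − 24/2 + 1 = 10.

10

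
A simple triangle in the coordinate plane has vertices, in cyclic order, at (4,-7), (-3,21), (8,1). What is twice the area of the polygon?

168

Using the shoelace formula, 2A = |[4·21 − (-3)·(-7)] + [(-3)·1 − 8·21] + [8·(-7) − 4·1]| = 168, so the area is 84.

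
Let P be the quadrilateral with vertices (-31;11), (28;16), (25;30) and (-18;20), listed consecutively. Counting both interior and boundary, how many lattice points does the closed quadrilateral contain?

552

The shoelace formula gives twice the area as |((-31)·16 − 28·11) + (28·30 − 25·16) + (25·20 − (-18)·30) + ((-18)·11 − (-31)·20)| = 1098, so the area is 549.
The number of boundary lattice points is Σ gcd(|Δx|,|Δy|) = gcd(59,5) + gcd(3,14) + gcd(43,10) + gcd(13,9) = 1+1+1+1 = 4.
Pick's theorem gives I = A − B/2 + 1 = 549 − 4/2 + 1 = 548, so the closed region contains I + B = 548 + 4 = 552 lattice points.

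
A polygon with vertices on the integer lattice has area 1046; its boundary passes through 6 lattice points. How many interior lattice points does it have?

Pick's theorem A = I + B/2 − 1 rearranges to I = A − B/2 + 1 = 1046 − 6/2 + 1 = 1044.

1044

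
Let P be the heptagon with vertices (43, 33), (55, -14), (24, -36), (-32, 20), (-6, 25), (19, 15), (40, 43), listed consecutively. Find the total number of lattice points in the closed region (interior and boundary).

3182

The shoelace formula gives twice the area as |[43·(-14) − 55·33] + [55·(-36) − 24·(-14)] + [24·20 − (-32)·(-36)] + [(-32)·25 − (-6)·20] + [(-6)·15 − 19·25] + [19·43 − 40·15] + [40·33 − 43·43]| = 6290, so the area is 3145.
The number of boundary lattice points is Σ gcd(|Δx|,|Δy|) = gcd(12,47) + gcd(31,22) + gcd(56,56) + gcd(26,5) + gcd(25,10) + gcd(21,28) + gcd(3,10) = 1+1+56+1+5+7+1 = 72.
Pick's theorem gives I = A − B/2 + 1 = 3145 − 72/2 + 1 = 3110, so the closed region contains I + B = 3110 + 72 = 3182 lattice points.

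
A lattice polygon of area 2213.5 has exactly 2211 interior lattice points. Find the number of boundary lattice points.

Pick's theorem gives A = I + B/2 − 1, so B = 2(A − I + 1) = 2(2213.5 − 2211 + 1) = 7.

7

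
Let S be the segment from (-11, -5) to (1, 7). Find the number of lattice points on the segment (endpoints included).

The number of lattice points on a segment between lattice points is gcd(|Δx|,|Δy|) + 1 = gcd(12,12) + 1 = 12 + 1 = 13.

13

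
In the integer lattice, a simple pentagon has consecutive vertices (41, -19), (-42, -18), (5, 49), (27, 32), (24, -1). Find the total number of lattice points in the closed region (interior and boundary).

By the shoelace formula, twice the signed area is |(41·(-18) − (-42)·(-19)) + ((-42)·49 − 5·(-18)) + (5·32 − 27·49) + (27·(-1) − 24·32) + (24·(-19) − 41·(-1))| = 5877, so the area is 5877/2.
The number of boundary lattice points is Σ gcd(|Δx|,|Δy|) = gcd(83,1) + gcd(47,67) + gcd(22,17) + gcd(3,33) + gcd(17,18) = 1+1+1+3+1 = 7.
Pick's theorem gives I = A − B/2 + 1 = 5877/2 − 7/2 + 1 = 2936, so the closed region contains I + B = 2936 + 7 = 2943 lattice points.

2943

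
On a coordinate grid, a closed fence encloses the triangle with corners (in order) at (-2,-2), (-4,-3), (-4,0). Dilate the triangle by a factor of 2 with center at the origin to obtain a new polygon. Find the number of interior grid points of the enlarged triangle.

Using the shoelace formula, 2A = |[(-2)·(-3) − (-4)·(-2)] + [(-4)·0 − (-4)·(-3)] + [(-4)·(-2) − (-2)·0]| = 6, so the area is 3.
Along each edge there are gcd(|Δx|,|Δy|)+1 lattice points, so counting each shared vertex once the boundary has gcd(2,1) + gcd(0,3) + gcd(2,2) = 1+3+2 = 6.
Scaling by 2 multiplies the area by 2² = 4 (so the new area is 12) and multiplies the boundary lattice-point count by 2, giving 12.
By Pick's theorem, the interior count of the dilated polygon is 12 − 12/2 + 1 = 7.

7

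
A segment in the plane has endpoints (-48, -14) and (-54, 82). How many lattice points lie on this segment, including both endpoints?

The number of lattice points on a segment between lattice points is gcd(|Δx|,|Δy|) + 1 = gcd(6,96) + 1 = 6 + 1 = 7.

7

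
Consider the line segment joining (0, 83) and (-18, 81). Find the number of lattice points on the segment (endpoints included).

The number of lattice points on a segment between lattice points is gcd(|Δx|,|Δy|) + 1 = gcd(18,2) + 1 = 2 + 1 = 3.

3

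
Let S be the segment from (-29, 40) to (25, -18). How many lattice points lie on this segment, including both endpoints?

The number of lattice points on a segment between lattice points is gcd(|Δx|,|Δy|) + 1 = gcd(54,58) + 1 = 2 + 1 = 3.

3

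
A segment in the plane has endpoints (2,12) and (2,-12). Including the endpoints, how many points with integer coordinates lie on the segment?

25

The number of lattice points on a segment between lattice points is gcd(|Δx|,|Δy|) + 1 = gcd(0,24) + 1 = 24 + 1 = 25.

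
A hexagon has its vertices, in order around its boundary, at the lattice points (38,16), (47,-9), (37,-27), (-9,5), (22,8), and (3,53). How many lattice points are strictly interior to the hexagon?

1544

Using the shoelace formula, 2A = |(38·(-9) − 47·16) + (47·(-27) − 37·(-9)) + (37·5 − (-9)·(-27)) + ((-9)·8 − 22·5) + (22·53 − 3·8) + (3·16 − 38·53)| = 3094, so the area is 1547.
The number of boundary lattice points is Σ gcd(|Δx|,|Δy|) = gcd(9,25) + gcd(10,18) + gcd(46,32) + gcd(31,3) + gcd(19,45) + gcd(35,37) = 1+2+2+1+1+1 = 8.
By Pick's theorem A = I + B/2 − 1, so I = 1547 − 8/2 + 1 = 1544.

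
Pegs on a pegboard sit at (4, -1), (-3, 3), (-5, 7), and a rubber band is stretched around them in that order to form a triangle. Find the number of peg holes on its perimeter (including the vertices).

Along each edge there are gcd(|Δx|,|Δy|)+1 lattice points, so counting each shared vertex once the boundary has gcd(7,4) + gcd(2,4) + gcd(9,8) = 1+2+1 = 4.

4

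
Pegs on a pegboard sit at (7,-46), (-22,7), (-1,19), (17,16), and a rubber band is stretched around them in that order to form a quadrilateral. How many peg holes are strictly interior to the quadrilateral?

The shoelace formula gives twice the area as |(7·7 − (-22)·(-46)) + ((-22)·19 − (-1)·7) + ((-1)·16 − 17·19) + (17·(-46) − 7·16)| = 2607, so the area is 2607/2.
Summing gcd(|Δx|,|Δy|) over the edges gives the boundary count: gcd(29,53) + gcd(21,12) + gcd(18,3) + gcd(10,62) = 1+3+3+2 = 9.
By Pick's theorem A = I + B/2 − 1, so I = 2607/2 − 9/2 + 1 = 1300.

1300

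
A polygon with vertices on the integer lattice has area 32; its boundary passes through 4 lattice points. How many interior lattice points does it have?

31

From Pick's theorem, I = A − B/2 + 1 = 32 − 4/2 + 1 = 31.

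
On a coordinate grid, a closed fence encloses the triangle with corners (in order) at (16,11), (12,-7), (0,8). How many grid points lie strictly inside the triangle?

136

The shoelace formula gives twice the area as |[16·(-7) − 12·11] + [12·8 − 0·(-7)] + [0·11 − 16·8]| = 276, so the area is 138.
Summing gcd(|Δx|,|Δy|) over the edges gives the boundary count: gcd(4,18) + gcd(12,15) + gcd(16,3) = 2+3+1 = 6.
Pick's theorem gives I = A − B/2 + 1 = 138 − 6/2 + 1 = 136.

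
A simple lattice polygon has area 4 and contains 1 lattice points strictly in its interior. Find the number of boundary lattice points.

Pick's theorem gives A = I + B/2 − 1, so B = 2(A − I + 1) = 2(4 − 1 + 1) = 8.

8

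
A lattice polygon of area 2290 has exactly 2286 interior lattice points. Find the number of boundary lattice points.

Pick's theorem gives A = I + B/2 − 1, so B = 2(A − I + 1) = 2(2290 − 2286 + 1) = 10.

10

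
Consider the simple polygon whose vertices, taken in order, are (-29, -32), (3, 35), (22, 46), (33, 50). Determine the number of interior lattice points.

The shoelace formula gives twice the area as |((-29)·35 − 3·(-32)) + (3·46 − 22·35) + (22·50 − 33·46) + (33·(-32) − (-29)·50)| = 1575, so the area is 787.5.
The number of boundary lattice points is Σ gcd(|Δx|,|Δy|) = gcd(32,67) + gcd(19,11) + gcd(11,4) + gcd(62,82) = 1+1+1+2 = 5.
Pick's theorem gives I = A − B/2 + 1 = 787.5 − 5/2 + 1 = 786.

786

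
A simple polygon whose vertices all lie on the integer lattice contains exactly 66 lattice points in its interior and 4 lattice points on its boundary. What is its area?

67

By Pick's theorem, A = I + B/2 − 1 = 66 + 4/2 − 1 = 67.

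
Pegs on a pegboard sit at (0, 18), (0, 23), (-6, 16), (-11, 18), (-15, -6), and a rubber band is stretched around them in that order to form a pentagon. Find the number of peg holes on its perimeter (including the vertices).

14

Summing gcd(|Δx|,|Δy|) over the edges gives the boundary count: gcd(0,5) + gcd(6,7) + gcd(5,2) + gcd(4,24) + gcd(15,24) = 5+1+1+4+3 = 14.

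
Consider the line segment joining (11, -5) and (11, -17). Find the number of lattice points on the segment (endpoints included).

The number of lattice points on a segment between lattice points is gcd(|Δx|,|Δy|) + 1 = gcd(0,12) + 1 = 12 + 1 = 13.

13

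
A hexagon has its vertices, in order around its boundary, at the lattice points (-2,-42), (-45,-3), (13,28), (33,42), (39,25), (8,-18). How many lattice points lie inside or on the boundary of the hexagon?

2790

Using the shoelace formula, 2A = |[(-2)·(-3) − (-45)·(-42)] + [(-45)·28 − 13·(-3)] + [13·42 − 33·28] + [33·25 − 39·42] + [39·(-18) − 8·25] + [8·(-42) − (-2)·(-18)]| = 5570, so the area is 2785.
Along each edge there are gcd(|Δx|,|Δy|)+1 lattice points, so counting each shared vertex once the boundary has gcd(43,39) + gcd(58,31) + gcd(20,14) + gcd(6,17) + gcd(31,43) + gcd(10,24) = 1+1+2+1+1+2 = 8.
Pick's theorem gives I = A − B/2 + 1 = 2785 − 8/2 + 1 = 2782, so the closed region contains I + B = 2782 + 8 = 2790 lattice points.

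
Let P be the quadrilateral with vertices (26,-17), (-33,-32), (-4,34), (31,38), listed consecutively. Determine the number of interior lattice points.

2679

By the shoelace formula, twice the signed area is |(26·(-32) − (-33)·(-17)) + ((-33)·34 − (-4)·(-32)) + ((-4)·38 − 31·34) + (31·(-17) − 26·38)| = 5364, so the area is 2682.
Summing gcd(|Δx|,|Δy|) over the edges gives the boundary count: gcd(59,15) + gcd(29,66) + gcd(35,4) + gcd(5,55) = 1+1+1+5 = 8.
Pick's theorem gives I = A − B/2 + 1 = 2682 − 8/2 + 1 = 2679.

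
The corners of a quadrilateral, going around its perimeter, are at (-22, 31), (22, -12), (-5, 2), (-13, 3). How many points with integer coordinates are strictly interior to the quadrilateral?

By the shoelace formula, twice the signed area is |[(-22)·(-12) − 22·31] + [22·2 − (-5)·(-12)] + [(-5)·3 − (-13)·2] + [(-13)·31 − (-22)·3]| = 760, so the area is 380.
Summing gcd(|Δx|,|Δy|) over the edges gives the boundary count: gcd(44,43) + gcd(27,14) + gcd(8,1) + gcd(9,28) = 1+1+1+1 = 4.
Pick's theorem gives I = A − B/2 + 1 = 380 − 4/2 + 1 = 379.

379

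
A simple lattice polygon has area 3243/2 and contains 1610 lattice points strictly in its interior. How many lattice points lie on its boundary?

25

Pick's theorem gives A = I + B/2 − 1, so B = 2(A − I + 1) = 2(3243/2 − 1610 + 1) = 25.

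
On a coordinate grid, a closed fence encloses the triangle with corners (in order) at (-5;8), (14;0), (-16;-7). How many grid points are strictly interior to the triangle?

By the shoelace formula, twice the signed area is |((-5)·0 − 14·8) + (14·(-7) − (-16)·0) + ((-16)·8 − (-5)·(-7))| = 373, so the area is 373/2.
Along each edge there are gcd(|Δx|,|Δy|)+1 lattice points, so counting each shared vertex once the boundary has gcd(19,8) + gcd(30,7) + gcd(11,15) = 1+1+1 = 3.
Pick's theorem gives I = A − B/2 + 1 = 373/2 − 3/2 + 1 = 186.

186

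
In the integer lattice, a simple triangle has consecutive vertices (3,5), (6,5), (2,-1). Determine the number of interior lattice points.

The shoelace formula gives twice the area as |(3·5 − 6·5) + (6·(-1) − 2·5) + (2·5 − 3·(-1))| = 18, so the area is 9.
The number of boundary lattice points is Σ gcd(|Δx|,|Δy|) = gcd(3,0) + gcd(4,6) + gcd(1,6) = 3+2+1 = 6.
Pick's theorem gives I = A − B/2 + 1 = 9 − 6/2 + 1 = 7.

7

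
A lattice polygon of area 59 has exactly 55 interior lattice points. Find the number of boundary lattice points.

10

Pick's theorem gives A = I + B/2 − 1, so B = 2(A − I + 1) = 2(59 − 55 + 1) = 10.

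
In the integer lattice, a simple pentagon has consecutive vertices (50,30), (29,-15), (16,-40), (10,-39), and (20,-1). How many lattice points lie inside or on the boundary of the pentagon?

The shoelace formula gives twice the area as |(50·(-15) − 29·30) + (29·(-40) − 16·(-15)) + (16·(-39) − 10·(-40)) + (10·(-1) − 20·(-39)) + (20·30 − 50·(-1))| = 1344, so the area is 672.
Summing gcd(|Δx|,|Δy|) over the edges gives the boundary count: gcd(21,45) + gcd(13,25) + gcd(6,1) + gcd(10,38) + gcd(30,31) = 3+1+1+2+1 = 8.
Pick's theorem gives I = A − B/2 + 1 = 672 − 8/2 + 1 = 669, so the closed region contains I + B = 669 + 8 = 677 lattice points.

677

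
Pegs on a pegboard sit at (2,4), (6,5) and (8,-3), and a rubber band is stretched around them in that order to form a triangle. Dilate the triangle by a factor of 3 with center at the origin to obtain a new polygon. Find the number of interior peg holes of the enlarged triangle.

By the shoelace formula, twice the signed area is |(2·5 − 6·4) + (6·(-3) − 8·5) + (8·4 − 2·(-3))| = 34, so the area is 17.
Summing gcd(|Δx|,|Δy|) over the edges gives the boundary count: gcd(4,1) + gcd(2,8) + gcd(6,7) = 1+2+1 = 4.
Scaling by 3 multiplies the area by 3² = 9 (so the new area is 153) and multiplies the boundary lattice-point count by 3, giving 12.
By Pick's theorem, the interior count of the dilated polygon is 153 − 12/2 + 1 = 148.

148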